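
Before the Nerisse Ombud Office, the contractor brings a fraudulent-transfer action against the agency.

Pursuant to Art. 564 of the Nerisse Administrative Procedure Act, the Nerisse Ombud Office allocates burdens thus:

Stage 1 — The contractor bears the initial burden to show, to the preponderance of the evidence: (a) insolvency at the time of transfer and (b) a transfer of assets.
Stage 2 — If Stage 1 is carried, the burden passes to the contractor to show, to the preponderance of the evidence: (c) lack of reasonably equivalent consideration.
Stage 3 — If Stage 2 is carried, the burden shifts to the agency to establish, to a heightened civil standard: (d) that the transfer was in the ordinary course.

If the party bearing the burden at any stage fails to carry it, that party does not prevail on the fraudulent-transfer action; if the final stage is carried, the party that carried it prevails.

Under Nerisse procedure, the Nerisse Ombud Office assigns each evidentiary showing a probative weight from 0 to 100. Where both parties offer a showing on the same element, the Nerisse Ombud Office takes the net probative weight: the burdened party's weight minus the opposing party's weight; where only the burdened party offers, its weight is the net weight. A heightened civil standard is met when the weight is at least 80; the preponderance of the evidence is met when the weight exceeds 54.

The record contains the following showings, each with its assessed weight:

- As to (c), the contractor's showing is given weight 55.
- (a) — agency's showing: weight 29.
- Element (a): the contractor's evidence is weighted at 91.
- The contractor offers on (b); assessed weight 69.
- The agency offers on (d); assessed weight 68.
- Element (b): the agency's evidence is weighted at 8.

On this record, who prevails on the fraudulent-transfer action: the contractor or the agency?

contractor

Stage 1 (contractor, the preponderance of the evidence, weight exceeds 54): (a) net 91−29=62 > 54 — meets; (b) net 69−8=61 > 54 — meets.
  Stage 1 carried; the burden remains with the contractor.
Stage 2 (contractor, the preponderance of the evidence, weight exceeds 54): (c) 55 > 54 — meets.
  Stage 2 is satisfied; the onus moves to the agency.
Stage 3 (agency, a heightened civil standard, weight is at least 80): (d) 68 < 80 — fails.
  The agency does not carry Stage 3.
The contractor prevails.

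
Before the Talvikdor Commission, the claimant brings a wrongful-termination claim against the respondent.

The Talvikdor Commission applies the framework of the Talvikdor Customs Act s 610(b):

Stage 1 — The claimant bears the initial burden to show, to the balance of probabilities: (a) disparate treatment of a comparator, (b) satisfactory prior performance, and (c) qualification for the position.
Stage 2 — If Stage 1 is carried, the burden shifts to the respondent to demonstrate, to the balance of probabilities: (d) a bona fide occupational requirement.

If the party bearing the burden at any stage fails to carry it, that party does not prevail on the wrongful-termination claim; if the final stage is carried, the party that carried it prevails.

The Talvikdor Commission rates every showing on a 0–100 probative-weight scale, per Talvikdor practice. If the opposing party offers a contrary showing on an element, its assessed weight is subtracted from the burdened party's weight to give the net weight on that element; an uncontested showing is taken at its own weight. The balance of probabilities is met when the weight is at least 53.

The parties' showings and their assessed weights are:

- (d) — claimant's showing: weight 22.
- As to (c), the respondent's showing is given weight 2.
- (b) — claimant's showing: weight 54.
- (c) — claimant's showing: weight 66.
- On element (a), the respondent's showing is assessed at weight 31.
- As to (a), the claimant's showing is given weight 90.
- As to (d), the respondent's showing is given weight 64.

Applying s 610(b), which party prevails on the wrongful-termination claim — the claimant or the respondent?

At Stage 1 the claimant must meet the balance of probabilities (weight is at least 53): on (a) the weight is 90 less the opposing 31 gives net 59, which does reach 53, so (a) meets the standard; on (b) the weight is 54, which does reach 53, so (b) meets the standard; on (c) the weight is 66 less the opposing 2 gives net 64, ≥ 53, so (c) meets the standard.
  The claimant carries Stage 1; the respondent now bears the burden.
At Stage 2 the respondent must meet the balance of probabilities (weight is at least 53): on (d) the weight is 64 less the opposing 22 gives net 42, < 53, so (d) does not meet the standard.
  Stage 2 not carried; the respondent fails its burden.
The claimant prevails.

claimant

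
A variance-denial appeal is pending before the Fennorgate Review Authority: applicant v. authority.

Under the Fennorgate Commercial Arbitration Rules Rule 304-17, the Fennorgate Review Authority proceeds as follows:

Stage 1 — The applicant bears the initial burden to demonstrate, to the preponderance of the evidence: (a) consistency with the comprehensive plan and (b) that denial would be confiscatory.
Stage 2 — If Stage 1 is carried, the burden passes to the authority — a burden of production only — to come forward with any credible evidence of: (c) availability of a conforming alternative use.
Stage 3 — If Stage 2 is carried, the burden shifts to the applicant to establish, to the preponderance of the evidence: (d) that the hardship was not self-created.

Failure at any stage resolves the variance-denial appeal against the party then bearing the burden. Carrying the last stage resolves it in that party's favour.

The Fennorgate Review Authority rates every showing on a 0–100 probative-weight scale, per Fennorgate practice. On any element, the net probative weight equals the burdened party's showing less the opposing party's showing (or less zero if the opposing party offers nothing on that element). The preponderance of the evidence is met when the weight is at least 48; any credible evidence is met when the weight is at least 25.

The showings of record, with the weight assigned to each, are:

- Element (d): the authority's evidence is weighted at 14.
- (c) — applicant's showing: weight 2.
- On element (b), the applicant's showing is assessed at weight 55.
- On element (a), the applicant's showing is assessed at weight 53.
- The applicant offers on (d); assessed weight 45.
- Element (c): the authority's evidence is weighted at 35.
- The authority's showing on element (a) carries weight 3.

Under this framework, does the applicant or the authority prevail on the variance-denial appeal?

Stage 1 (applicant, the preponderance of the evidence, weight is at least 48): (a) net 53−3=50 ≥ 48 — meets; (b) 55 ≥ 48 — meets.
  Stage 1 is satisfied; the onus moves to the authority.
Stage 2 (authority, any credible evidence, weight is at least 25): (c) net 35−2=33 ≥ 25 — meets.
  All elements met. The burden passes to the applicant.
Stage 3 (applicant, the preponderance of the evidence, weight is at least 48): (d) net 45−14=31 < 48 — fails.
  Not every element is met, so the applicant fails to carry Stage 3.
The authority prevails.

authority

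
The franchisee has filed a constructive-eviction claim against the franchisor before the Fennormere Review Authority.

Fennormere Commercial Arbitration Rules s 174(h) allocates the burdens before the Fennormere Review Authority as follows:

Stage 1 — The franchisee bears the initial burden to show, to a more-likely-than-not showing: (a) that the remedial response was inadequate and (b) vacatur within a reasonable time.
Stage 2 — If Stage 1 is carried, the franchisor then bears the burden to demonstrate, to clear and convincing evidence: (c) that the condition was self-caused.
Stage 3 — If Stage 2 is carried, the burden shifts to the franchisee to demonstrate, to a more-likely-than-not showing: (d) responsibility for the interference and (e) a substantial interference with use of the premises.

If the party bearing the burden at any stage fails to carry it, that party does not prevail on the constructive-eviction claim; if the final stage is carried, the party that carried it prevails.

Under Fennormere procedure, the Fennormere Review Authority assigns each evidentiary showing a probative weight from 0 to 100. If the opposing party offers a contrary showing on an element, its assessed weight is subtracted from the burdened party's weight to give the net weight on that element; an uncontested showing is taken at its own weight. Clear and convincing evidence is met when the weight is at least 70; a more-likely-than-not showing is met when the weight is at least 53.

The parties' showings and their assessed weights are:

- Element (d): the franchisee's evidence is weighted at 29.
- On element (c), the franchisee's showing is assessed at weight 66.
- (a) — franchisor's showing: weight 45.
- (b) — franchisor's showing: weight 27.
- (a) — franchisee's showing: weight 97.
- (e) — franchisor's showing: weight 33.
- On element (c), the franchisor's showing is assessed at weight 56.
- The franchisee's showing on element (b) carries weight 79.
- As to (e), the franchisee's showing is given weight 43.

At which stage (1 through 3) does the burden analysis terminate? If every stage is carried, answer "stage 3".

Stage 1 — burden on franchisee; standard: a more-likely-than-not showing (weight is at least 53).
    (a): 97 − 45 = 52 < 53 [not met]
    (b): 79 − 27 = 52 < 53 [not met]
  Not every element is met, so the franchisee fails to carry Stage 1.
The analysis ends at Stage 1; the franchisor prevails.

stage 1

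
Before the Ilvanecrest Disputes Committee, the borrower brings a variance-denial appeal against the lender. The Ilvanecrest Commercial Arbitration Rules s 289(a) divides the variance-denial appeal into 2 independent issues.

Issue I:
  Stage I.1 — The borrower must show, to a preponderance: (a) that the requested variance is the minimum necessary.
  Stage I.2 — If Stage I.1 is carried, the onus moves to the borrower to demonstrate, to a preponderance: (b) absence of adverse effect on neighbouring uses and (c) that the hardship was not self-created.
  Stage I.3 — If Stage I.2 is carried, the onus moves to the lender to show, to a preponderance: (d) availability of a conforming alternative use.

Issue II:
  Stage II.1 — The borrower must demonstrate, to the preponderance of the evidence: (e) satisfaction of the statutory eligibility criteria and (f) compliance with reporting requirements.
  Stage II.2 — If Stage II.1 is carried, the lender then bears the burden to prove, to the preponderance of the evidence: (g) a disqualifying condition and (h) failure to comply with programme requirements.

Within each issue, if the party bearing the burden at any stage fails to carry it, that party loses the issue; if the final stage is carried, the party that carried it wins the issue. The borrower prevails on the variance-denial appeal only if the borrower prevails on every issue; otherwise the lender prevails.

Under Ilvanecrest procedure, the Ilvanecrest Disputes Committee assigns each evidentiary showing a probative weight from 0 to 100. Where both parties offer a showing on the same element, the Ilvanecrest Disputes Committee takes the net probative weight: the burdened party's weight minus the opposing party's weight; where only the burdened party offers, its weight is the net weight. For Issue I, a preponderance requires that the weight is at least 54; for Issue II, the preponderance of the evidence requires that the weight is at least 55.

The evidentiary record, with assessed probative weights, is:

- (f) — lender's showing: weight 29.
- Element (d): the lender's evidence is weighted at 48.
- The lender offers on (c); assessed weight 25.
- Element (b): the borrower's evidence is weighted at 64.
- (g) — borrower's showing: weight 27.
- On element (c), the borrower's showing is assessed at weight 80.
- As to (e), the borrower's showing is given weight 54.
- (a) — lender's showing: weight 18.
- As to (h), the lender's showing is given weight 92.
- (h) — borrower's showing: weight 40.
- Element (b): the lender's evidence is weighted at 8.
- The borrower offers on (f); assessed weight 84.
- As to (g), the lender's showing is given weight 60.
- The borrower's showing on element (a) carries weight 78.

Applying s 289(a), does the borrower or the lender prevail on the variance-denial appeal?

— Issue I —
Stage I.1 (borrower, a preponderance, weight is at least 54): (a) net 78−18=60 ≥ 54 — meets.
  Stage I.1 carried; the burden remains with the borrower.
Stage I.2 (borrower, a preponderance, weight is at least 54): (b) net 64−8=56 ≥ 54 — meets; (c) net 80−25=55 ≥ 54 — meets.
  All elements met. The burden passes to the lender.
Stage I.3 (lender, a preponderance, weight is at least 54): (d) 48 < 54 — fails.
  The lender does not carry Stage I.3.
The borrower prevails on this issue.
— Issue II —
Stage II.1 — burden on borrower; standard: the preponderance of the evidence (weight is at least 55).
    (e): 54 < 55 [not met]
    (f): 84 − 29 = 55 ≥ 55 [met]
  Stage II.1 not carried; the borrower fails its burden.
The analysis ends at Stage II.1; the lender prevails on this issue.
Per-issue: Issue I → borrower; Issue II → lender. The borrower must prevail on every issue; overall, the lender prevails.

lender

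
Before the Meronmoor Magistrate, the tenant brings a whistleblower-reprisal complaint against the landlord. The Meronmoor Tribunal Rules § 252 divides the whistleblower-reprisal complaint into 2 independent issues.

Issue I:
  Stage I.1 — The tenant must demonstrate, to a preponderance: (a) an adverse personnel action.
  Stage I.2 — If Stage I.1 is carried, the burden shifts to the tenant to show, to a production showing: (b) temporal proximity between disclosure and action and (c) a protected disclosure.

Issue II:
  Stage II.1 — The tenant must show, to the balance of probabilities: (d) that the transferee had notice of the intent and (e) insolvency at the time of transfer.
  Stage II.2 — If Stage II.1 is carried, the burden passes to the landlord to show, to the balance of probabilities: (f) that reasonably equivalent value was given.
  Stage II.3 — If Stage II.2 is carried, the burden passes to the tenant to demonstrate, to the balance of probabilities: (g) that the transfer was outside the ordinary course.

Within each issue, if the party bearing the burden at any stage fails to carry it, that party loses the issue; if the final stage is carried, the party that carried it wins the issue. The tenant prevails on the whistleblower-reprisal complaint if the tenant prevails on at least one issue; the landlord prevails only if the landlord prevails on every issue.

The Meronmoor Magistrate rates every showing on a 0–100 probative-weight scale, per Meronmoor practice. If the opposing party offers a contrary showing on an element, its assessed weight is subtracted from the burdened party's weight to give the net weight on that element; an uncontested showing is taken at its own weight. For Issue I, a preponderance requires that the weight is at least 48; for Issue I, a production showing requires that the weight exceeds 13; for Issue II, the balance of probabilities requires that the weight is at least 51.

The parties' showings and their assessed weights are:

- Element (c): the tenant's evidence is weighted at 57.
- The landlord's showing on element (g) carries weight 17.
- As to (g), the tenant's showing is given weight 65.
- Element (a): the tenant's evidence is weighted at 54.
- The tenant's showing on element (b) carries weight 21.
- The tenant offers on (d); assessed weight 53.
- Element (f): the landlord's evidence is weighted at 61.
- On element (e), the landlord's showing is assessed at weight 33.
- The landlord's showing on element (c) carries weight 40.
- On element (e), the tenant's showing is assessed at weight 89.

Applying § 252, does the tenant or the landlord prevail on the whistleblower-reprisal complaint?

tenant

— Issue I —
Stage I.1 (tenant, a preponderance, weight is at least 48): (a) 54 ≥ 48 — meets.
  Stage I.1 is satisfied; the tenant continues to bear the burden.
Stage I.2 (tenant, a production showing, weight exceeds 13): (b) 21 > 13 — meets; (c) net 57−40=17 > 13 — meets.
  The tenant carries the last stage.
All stages carried — the tenant prevails on this issue.
— Issue II —
At Stage II.1 the tenant must meet the balance of probabilities (weight is at least 51): on (d) the weight is 53, ≥ 51, so (d) meets the standard; on (e) the weight is 89 less the opposing 33 gives net 56, which does reach 51, so (e) meets the standard.
  Stage II.1 is satisfied; the onus moves to the landlord.
At Stage II.2 the landlord must meet the balance of probabilities (weight is at least 51): on (f) the weight is 61, which does reach 51, so (f) meets the standard.
  Stage II.2 is satisfied; the onus moves to the tenant.
At Stage II.3 the tenant must meet the balance of probabilities (weight is at least 51): on (g) the weight is 65 less the opposing 17 gives net 48, < 51, so (g) does not meet the standard.
  Stage II.3 not carried; the tenant fails its burden.
So the landlord prevails on this issue.
Per-issue: Issue I → tenant; Issue II → landlord. The tenant must prevail on at least one issue; overall, the tenant prevails.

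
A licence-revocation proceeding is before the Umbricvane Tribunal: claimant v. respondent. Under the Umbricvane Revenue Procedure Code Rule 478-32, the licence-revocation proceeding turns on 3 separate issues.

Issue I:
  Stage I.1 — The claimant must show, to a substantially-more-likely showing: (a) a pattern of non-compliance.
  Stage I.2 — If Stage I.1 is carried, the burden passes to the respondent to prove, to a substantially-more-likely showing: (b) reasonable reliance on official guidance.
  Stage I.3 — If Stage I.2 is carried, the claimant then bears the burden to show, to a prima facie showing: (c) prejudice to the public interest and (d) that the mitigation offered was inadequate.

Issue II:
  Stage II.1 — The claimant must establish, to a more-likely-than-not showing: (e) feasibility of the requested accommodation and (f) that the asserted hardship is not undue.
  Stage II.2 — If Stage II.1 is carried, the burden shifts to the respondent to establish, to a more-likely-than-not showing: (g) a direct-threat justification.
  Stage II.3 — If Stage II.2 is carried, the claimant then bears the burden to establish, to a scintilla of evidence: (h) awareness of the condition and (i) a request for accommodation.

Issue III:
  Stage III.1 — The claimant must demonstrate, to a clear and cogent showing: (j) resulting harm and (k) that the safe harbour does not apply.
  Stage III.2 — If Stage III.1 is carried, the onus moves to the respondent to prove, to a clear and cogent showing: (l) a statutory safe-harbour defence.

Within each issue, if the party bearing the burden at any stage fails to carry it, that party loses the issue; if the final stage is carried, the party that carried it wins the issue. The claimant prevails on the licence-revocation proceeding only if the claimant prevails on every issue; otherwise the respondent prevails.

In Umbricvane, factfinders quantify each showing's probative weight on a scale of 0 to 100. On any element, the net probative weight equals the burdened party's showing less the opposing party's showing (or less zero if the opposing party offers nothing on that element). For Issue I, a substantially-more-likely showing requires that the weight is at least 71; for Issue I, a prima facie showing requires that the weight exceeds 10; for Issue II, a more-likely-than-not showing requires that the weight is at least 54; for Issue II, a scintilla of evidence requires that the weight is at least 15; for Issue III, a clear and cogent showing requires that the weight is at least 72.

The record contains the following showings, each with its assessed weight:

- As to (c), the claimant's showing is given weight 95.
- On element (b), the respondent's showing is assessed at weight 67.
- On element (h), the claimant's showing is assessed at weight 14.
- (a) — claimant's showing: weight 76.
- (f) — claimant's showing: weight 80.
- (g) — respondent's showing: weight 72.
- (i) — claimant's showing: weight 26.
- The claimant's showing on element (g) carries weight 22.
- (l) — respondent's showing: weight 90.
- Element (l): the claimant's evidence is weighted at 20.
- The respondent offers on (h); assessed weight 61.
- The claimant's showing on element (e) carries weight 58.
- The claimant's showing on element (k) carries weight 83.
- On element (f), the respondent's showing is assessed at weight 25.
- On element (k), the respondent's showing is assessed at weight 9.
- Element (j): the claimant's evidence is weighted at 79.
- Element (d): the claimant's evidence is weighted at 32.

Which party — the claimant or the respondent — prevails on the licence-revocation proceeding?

claimant

— Issue I —
Stage I.1 (claimant, a substantially-more-likely showing, weight is at least 71): (a) 76 ≥ 71 — meets.
  All elements met. The burden passes to the respondent.
Stage I.2 (respondent, a substantially-more-likely showing, weight is at least 71): (b) 67 < 71 — fails.
  Not every element is met, so the respondent fails to carry Stage I.2.
The claimant prevails on this issue.
— Issue II —
Stage II.1 — burden on claimant; standard: a more-likely-than-not showing (weight is at least 54).
    (e): 58 ≥ 54 [met]
    (f): 80 − 25 = 55 ≥ 54 [met]
  The claimant carries Stage II.1; the respondent now bears the burden.
Stage II.2 — burden on respondent; standard: a more-likely-than-not showing (weight is at least 54).
    (g): 72 − 22 = 50 < 54 [not met]
  Not every element is met, so the respondent fails to carry Stage II.2.
The claimant prevails on this issue.
— Issue III —
At Stage III.1 the claimant must meet a clear and cogent showing (weight is at least 72): on (j) the weight is 79, which does reach 72, so (j) meets the standard; on (k) the weight is 83 less the opposing 9 gives net 74, which does reach 72, so (k) meets the standard.
  All elements met. The burden passes to the respondent.
At Stage III.2 the respondent must meet a clear and cogent showing (weight is at least 72): on (l) the weight is 90 less the opposing 20 gives net 70, < 72, so (l) does not meet the standard.
  The respondent does not carry Stage III.2.
The analysis ends at Stage III.2; the claimant prevails on this issue.
Per-issue: Issue I → claimant; Issue II → claimant; Issue III → claimant. The claimant must prevail on every issue; overall, the claimant prevails.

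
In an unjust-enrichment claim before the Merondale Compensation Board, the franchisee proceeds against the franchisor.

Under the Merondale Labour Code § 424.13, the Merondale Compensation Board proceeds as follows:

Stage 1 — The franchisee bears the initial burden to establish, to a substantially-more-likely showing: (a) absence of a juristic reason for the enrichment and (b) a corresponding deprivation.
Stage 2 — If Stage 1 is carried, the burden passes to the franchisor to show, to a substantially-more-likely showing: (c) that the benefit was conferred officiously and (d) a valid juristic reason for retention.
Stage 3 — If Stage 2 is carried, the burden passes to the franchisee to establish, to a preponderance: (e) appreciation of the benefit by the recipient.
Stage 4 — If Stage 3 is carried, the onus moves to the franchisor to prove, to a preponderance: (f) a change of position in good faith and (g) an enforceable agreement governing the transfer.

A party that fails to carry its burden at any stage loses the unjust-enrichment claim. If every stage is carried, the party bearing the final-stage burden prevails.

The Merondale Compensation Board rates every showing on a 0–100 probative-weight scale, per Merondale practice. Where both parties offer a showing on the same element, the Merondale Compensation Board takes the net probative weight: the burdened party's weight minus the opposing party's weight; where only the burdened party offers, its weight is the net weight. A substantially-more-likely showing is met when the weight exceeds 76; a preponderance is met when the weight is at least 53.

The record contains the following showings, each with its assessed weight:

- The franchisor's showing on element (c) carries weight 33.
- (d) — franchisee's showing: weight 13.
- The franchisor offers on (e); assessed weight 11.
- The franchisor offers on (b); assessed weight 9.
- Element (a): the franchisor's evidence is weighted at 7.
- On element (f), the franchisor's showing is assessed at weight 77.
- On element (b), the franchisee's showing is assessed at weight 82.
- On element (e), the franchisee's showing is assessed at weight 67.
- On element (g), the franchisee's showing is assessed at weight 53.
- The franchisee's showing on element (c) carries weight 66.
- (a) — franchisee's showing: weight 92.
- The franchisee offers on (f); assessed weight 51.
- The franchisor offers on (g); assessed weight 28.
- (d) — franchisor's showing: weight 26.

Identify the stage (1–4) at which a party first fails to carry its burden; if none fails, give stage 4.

stage 1

Stage 1 (franchisee, a substantially-more-likely showing, weight exceeds 76): (a) net 92−7=85 > 76 — meets; (b) net 82−9=73 ≤ 76 — fails.
  Stage 1 not carried; the franchisee fails its burden.
The franchisor prevails.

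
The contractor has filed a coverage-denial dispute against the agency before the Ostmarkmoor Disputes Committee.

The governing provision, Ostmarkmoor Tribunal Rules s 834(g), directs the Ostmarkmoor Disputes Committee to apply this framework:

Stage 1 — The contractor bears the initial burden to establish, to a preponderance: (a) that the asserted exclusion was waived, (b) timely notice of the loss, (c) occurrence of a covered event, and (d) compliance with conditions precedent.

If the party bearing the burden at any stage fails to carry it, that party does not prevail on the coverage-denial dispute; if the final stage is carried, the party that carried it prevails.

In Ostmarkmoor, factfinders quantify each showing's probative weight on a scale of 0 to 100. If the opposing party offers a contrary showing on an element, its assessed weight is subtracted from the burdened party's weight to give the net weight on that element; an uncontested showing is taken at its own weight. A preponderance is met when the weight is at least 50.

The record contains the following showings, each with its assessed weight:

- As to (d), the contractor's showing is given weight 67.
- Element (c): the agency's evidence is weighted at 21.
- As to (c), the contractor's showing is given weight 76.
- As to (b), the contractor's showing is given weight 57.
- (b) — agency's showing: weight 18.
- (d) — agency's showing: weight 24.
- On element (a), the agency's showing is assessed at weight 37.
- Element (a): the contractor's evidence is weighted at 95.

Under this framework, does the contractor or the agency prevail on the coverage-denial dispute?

agency

At Stage 1 the contractor must meet a preponderance (weight is at least 50): on (a) the weight is 95 less the opposing 37 gives net 58, which does reach 50, so (a) meets the standard; on (b) the weight is 57 less the opposing 18 gives net 39, which does not reach 50, so (b) does not meet the standard; on (c) the weight is 76 less the opposing 21 gives net 55, ≥ 50, so (c) meets the standard; on (d) the weight is 67 less the opposing 24 gives net 43, which does not reach 50, so (d) does not meet the standard.
  Not every element is met, so the contractor fails to carry Stage 1.
The agency prevails.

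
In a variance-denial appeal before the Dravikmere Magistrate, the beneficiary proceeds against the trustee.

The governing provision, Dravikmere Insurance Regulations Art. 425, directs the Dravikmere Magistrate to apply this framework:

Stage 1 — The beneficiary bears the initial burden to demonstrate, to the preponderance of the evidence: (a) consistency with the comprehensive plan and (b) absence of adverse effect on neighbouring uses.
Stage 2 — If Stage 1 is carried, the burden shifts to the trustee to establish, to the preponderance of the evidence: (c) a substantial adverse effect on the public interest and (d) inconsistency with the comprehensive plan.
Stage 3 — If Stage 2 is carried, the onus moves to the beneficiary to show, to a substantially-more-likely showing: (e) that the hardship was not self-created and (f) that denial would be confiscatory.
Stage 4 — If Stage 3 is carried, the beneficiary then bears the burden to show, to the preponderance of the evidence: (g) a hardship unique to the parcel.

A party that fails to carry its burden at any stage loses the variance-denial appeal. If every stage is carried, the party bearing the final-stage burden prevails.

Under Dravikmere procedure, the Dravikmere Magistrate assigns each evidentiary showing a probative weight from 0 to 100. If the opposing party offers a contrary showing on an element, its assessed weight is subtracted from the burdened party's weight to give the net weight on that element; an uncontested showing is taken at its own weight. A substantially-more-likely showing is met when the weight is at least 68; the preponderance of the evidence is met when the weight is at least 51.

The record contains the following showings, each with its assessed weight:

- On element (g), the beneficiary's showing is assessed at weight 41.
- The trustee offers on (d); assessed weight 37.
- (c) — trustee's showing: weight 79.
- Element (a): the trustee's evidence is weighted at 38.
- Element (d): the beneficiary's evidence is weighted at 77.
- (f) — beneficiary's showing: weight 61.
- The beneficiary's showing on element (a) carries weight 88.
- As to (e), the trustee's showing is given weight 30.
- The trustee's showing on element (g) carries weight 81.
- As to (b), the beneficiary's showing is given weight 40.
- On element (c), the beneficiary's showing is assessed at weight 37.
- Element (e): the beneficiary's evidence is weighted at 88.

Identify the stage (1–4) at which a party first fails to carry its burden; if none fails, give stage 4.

stage 1

Stage 1 (beneficiary, the preponderance of the evidence, weight is at least 51): (a) net 88−38=50 < 51 — fails; (b) 40 < 51 — fails.
  Not every element is met, so the beneficiary fails to carry Stage 1.
So the trustee prevails.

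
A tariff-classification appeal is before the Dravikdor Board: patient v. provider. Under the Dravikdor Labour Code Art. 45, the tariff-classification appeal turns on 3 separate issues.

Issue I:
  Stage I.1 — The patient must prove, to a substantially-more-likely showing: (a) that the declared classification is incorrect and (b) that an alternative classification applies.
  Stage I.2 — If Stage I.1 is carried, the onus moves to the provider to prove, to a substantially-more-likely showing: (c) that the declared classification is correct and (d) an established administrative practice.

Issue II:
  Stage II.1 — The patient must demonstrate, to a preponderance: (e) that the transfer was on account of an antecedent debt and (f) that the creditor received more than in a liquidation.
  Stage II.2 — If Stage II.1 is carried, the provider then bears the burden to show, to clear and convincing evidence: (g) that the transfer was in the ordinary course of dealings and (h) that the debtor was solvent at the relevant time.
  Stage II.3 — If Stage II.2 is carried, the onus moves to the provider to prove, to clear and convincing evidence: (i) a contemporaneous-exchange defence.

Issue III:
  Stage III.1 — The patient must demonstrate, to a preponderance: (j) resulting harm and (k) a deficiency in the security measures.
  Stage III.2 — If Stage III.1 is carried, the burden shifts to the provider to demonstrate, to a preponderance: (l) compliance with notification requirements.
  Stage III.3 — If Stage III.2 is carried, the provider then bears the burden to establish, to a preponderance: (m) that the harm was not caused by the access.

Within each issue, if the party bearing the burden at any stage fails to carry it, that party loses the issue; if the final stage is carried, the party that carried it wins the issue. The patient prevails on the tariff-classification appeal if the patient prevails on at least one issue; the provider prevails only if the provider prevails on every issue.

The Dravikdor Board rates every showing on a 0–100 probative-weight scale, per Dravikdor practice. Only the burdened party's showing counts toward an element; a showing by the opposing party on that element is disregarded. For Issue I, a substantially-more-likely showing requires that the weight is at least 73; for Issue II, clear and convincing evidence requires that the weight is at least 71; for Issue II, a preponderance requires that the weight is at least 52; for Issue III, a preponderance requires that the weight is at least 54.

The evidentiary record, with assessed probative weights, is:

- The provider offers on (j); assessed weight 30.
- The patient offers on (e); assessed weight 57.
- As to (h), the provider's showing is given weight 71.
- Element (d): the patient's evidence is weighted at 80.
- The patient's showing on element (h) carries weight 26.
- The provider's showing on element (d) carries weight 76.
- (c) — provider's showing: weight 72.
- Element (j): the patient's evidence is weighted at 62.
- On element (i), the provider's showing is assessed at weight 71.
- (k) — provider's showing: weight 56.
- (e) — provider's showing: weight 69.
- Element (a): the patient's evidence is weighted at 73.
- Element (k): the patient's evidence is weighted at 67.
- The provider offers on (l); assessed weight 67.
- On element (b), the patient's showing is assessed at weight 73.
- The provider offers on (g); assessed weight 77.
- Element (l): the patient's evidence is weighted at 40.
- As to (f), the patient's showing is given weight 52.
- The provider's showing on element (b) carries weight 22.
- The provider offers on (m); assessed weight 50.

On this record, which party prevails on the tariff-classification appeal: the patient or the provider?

patient

— Issue I —
Stage I.1 (patient, a substantially-more-likely showing, weight is at least 73): (a) 73 ≥ 73 — meets; (b) 73 (provider's 22 disregarded) ≥ 73 — meets.
  Stage I.1 is satisfied; the onus moves to the provider.
Stage I.2 (provider, a substantially-more-likely showing, weight is at least 73): (c) 72 < 73 — fails; (d) 76 (patient's 80 disregarded) ≥ 73 — meets.
  The provider does not carry Stage I.2.
The patient prevails on this issue.
— Issue II —
Stage II.1 — burden on patient; standard: a preponderance (weight is at least 52).
    (e): 57 (provider's 69 disregarded) ≥ 52 [met]
    (f): 52 ≥ 52 [met]
  The patient carries Stage II.1; the provider now bears the burden.
Stage II.2 — burden on provider; standard: clear and convincing evidence (weight is at least 71).
    (g): 77 ≥ 71 [met]
    (h): 71 (patient's 26 disregarded) ≥ 71 [met]
  Stage II.2 carried; the burden remains with the provider.
Stage II.3 — burden on provider; standard: clear and convincing evidence (weight is at least 71).
    (i): 71 ≥ 71 [met]
  Stage II.3 carried; the final stage is satisfied.
With every stage satisfied, the provider prevails on this issue.
— Issue III —
Stage III.1 — burden on patient; standard: a preponderance (weight is at least 54).
    (j): 62 (provider's 30 disregarded) ≥ 54 [met]
    (k): 67 (provider's 56 disregarded) ≥ 54 [met]
  Stage III.1 is satisfied; the onus moves to the provider.
Stage III.2 — burden on provider; standard: a preponderance (weight is at least 54).
    (l): 67 (patient's 40 disregarded) ≥ 54 [met]
  Stage III.2 carried; the burden remains with the provider.
Stage III.3 — burden on provider; standard: a preponderance (weight is at least 54).
    (m): 50 < 54 [not met]
  Stage III.3 not carried; the provider fails its burden.
So the patient prevails on this issue.
Per-issue: Issue I → patient; Issue II → provider; Issue III → patient. The patient must prevail on at least one issue; overall, the patient prevails.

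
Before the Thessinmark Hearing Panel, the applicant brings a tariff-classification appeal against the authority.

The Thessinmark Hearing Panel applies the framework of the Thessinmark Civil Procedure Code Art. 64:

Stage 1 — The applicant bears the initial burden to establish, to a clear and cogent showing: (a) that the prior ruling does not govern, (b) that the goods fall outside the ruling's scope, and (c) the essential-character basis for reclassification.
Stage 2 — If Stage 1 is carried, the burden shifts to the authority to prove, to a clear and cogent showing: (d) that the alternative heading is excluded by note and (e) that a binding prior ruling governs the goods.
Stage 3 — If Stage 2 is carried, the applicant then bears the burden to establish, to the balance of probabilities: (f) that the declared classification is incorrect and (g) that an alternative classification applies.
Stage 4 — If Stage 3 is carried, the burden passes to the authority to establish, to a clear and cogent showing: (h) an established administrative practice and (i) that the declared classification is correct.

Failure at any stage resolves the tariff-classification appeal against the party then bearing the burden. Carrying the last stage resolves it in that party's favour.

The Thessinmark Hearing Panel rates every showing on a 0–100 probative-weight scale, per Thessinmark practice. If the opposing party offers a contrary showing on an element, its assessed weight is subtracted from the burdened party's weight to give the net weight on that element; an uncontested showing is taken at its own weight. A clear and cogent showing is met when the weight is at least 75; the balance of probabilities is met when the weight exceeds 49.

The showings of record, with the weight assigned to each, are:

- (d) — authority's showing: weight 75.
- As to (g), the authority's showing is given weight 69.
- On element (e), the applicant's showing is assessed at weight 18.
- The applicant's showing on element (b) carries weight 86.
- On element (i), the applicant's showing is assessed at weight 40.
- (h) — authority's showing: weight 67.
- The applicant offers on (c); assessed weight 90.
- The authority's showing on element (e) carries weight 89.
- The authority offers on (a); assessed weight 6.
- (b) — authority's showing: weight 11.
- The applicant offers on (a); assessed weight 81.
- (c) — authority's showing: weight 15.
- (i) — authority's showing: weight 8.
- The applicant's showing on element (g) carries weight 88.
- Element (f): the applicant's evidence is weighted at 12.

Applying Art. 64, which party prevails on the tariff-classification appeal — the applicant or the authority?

applicant

At Stage 1 the applicant must meet a clear and cogent showing (weight is at least 75): on (a) the weight is 81 less the opposing 6 gives net 75, which does reach 75, so (a) meets the standard; on (b) the weight is 86 less the opposing 11 gives net 75, which does reach 75, so (b) meets the standard; on (c) the weight is 90 less the opposing 15 gives net 75, which does reach 75, so (c) meets the standard.
  The applicant carries Stage 1; the authority now bears the burden.
At Stage 2 the authority must meet a clear and cogent showing (weight is at least 75): on (d) the weight is 75, ≥ 75, so (d) meets the standard; on (e) the weight is 89 less the opposing 18 gives net 71, which does not reach 75, so (e) does not meet the standard.
  The authority does not carry Stage 2.
The analysis ends at Stage 2; the applicant prevails.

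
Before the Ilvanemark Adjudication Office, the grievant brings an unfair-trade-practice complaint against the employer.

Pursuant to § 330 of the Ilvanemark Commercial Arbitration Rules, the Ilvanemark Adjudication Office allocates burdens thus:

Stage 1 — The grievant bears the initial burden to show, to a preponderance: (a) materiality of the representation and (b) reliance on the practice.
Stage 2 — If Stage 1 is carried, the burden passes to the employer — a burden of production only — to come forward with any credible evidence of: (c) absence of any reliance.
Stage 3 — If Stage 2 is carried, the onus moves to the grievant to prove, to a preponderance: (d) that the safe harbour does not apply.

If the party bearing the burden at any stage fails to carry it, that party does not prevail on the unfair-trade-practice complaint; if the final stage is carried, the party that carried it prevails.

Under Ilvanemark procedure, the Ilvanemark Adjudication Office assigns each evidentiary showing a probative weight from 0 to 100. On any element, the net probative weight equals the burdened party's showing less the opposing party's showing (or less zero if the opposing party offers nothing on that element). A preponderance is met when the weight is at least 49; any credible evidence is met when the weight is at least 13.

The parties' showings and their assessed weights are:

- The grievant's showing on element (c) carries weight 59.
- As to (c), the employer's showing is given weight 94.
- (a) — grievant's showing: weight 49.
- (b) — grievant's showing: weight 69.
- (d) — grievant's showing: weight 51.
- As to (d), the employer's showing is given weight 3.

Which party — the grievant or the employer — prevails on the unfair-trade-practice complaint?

employer

Stage 1 (grievant, a preponderance, weight is at least 49): (a) 49 ≥ 49 — meets; (b) 69 ≥ 49 — meets.
  Stage 1 carried; the burden shifts to the employer.
Stage 2 (employer, any credible evidence, weight is at least 13): (c) net 94−59=35 ≥ 13 — meets.
  Stage 2 carried; the burden shifts to the grievant.
Stage 3 (grievant, a preponderance, weight is at least 49): (d) net 51−3=48 < 49 — fails.
  Not every element is met, so the grievant fails to carry Stage 3.
The employer prevails.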